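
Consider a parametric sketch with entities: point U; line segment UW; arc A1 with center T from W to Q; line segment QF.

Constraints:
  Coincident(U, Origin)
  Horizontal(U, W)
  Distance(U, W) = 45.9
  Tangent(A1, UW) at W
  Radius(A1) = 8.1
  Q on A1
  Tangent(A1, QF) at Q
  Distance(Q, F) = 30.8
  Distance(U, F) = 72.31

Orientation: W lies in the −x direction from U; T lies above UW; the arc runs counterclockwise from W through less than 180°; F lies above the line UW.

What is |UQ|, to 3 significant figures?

42.9

Checks: |TQ| = 8.100 ✓; ∠(TQ, QF) = 90.00° ✓; |QF| = 30.80 ✓; |UF| = 72.31 ✓.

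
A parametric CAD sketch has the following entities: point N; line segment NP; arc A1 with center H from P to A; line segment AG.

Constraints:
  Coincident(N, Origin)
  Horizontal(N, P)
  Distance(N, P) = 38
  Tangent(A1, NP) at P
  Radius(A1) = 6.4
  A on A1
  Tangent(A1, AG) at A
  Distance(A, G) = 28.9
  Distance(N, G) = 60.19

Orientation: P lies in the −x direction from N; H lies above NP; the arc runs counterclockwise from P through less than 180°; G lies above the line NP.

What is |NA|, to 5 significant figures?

34.405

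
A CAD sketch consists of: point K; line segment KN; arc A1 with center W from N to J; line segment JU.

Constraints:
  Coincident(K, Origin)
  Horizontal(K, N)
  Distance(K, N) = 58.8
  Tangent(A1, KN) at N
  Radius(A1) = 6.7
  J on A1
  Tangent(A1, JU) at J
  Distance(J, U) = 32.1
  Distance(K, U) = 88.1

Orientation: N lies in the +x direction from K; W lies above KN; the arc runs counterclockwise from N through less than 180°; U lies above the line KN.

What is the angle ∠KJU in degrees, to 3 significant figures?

129°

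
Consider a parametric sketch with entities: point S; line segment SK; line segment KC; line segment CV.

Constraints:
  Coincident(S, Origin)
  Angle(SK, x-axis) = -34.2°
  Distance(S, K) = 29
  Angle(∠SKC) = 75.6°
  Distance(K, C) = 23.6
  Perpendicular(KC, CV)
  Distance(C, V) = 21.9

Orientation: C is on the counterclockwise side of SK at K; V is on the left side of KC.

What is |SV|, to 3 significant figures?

17.5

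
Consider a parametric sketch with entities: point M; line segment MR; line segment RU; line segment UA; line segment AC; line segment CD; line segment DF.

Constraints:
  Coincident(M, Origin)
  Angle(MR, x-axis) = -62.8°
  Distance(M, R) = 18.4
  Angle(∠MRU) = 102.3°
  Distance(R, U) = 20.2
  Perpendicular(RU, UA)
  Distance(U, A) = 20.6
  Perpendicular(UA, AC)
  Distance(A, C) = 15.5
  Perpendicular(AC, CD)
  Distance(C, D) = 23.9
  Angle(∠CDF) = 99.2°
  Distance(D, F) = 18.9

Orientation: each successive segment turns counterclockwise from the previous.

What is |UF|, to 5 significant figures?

7.0661

M is at the origin; MR runs at -62.8° with length 18.4, so R = (8.4106, -16.365). ∠MRU = 102.3° gives RU at 14.900° from the x-axis; with |RU| = 20.2, U = (27.931, -11.171). RU ⟂ UA, so UA runs at 104.90°; with |UA| = 20.6, A = (22.634, 8.7362). UA is perpendicular to AC, so AC runs at -165.10°; with |AC| = 15.5, C = (7.6556, 4.7506). The perpendicularity gives CD at right angles to AC, so CD runs at -75.100°; with |CD| = 23.9, D = (13.801, -18.346). ∠CDF = 99.2° gives DF at 5.7000° from the x-axis; with |DF| = 18.9, F = (32.608, -16.469). Then |UF| = |F − U| = 7.0661.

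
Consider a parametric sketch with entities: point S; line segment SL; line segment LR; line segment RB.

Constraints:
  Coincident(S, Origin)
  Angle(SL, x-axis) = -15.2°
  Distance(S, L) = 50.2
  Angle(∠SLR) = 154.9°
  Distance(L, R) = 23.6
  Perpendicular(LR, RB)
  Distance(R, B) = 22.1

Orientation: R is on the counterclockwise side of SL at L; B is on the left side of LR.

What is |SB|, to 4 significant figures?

69.06

S is at the origin; SL runs at -15.2° with length 50.2, so L = 50.2·(cos -15.2°, sin -15.2°) = (48.44, -13.16). ∠SLR = 154.9°, so LR runs at -15.2° + (180° − 154.9°) = 9.900° from the x-axis; with |LR| = 23.6, R = L + 23.6·(cos 9.900°, sin 9.900°) = (71.69, -9.104). LR ⟂ RB; with |RB| = 22.1 on the left of LR, B = R + 22.1·(-0.1719, 0.9851) = (67.89, 12.67). Then |SB| = |B − S| = 69.06.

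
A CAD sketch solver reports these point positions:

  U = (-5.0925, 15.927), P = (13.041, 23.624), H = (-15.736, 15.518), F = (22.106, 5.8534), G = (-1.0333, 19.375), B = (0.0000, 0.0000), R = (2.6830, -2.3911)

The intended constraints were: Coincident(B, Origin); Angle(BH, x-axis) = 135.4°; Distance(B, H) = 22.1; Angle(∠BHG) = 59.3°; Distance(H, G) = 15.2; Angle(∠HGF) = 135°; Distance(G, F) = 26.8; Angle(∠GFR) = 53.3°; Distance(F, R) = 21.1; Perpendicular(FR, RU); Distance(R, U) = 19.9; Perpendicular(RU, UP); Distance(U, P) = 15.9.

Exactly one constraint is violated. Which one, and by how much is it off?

Distance(U, P) = 15.9 — off by 3.80.

B = (0.00, 0.00) ✓; BH at 135.4° ✓; |BH| = 22.10 ✓; ∠BHG = 59.30° ✓; |HG| = 15.20 ✓; ∠HGF = 135.0° ✓; |GF| = 26.80 ✓; ∠GFR = 53.30° ✓; |FR| = 21.10 ✓; ∠(FR, RU) = 90.00° ✓; |RU| = 19.90 ✓; ∠(RU, UP) = 90.00° ✓; |UP| = 19.70 ✗.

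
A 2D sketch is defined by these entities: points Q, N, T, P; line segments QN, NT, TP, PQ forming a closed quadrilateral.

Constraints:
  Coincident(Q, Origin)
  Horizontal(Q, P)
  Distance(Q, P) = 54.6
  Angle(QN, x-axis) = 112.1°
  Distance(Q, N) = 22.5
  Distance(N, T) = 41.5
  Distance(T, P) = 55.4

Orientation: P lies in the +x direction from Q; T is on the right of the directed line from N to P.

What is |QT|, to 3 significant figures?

19.3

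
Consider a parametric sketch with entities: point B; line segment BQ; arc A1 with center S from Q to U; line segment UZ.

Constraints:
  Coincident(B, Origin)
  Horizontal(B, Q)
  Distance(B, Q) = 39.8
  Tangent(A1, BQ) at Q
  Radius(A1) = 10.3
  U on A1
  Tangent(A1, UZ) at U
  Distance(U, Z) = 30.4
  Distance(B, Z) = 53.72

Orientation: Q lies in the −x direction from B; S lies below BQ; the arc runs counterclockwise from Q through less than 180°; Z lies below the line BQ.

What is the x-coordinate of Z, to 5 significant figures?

-33.722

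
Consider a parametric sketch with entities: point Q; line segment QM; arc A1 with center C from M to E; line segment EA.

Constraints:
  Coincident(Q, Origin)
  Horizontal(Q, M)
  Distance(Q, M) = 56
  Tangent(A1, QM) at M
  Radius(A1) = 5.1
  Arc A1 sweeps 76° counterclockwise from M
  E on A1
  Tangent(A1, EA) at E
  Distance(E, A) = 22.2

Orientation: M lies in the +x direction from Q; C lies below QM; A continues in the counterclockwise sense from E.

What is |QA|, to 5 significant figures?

52.271

Q is at the origin; Q and M share the same y with |QM| = 56.0 and M on the +x side, so M = (56.000, 0.0000). The tangent condition forces CM to be normal to QM, so C = M + (0, -5.1) = (56.000, -5.1000). On A1, M sits at bearing 90° from C; a 76° counterclockwise sweep puts E at bearing 166°, so E = C + 5.1·(cos 166°, sin 166°) = (51.051, -3.8662). The tangent condition forces CE to be normal to EA, so EA runs along (−sin 166°, cos 166°); with |EA| = 22.2, A = (45.681, -25.407). Then |QA| = |A − Q| = 52.271.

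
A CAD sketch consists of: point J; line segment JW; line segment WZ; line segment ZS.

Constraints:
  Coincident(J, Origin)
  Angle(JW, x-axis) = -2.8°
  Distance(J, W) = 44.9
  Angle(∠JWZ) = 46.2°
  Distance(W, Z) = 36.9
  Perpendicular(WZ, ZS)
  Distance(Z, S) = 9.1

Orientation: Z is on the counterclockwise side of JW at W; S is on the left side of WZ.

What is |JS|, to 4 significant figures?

24.02

J is at the origin; JW runs at -2.8° with length 44.9, so W = 44.9·(cos -2.8°, sin -2.8°) = (44.85, -2.193). ∠JWZ = 46.2°, so WZ runs at -2.8° + (180° − 46.2°) = 131.0° from the x-axis; with |WZ| = 36.9, Z = W + 36.9·(cos 131.0°, sin 131.0°) = (20.64, 25.66). The perpendicularity gives ZS at right angles to WZ; with |ZS| = 9.1 on the left of WZ, S = Z + 9.1·(-0.7547, -0.6561) = (13.77, 19.69). Then |JS| = |S − J| = 24.02.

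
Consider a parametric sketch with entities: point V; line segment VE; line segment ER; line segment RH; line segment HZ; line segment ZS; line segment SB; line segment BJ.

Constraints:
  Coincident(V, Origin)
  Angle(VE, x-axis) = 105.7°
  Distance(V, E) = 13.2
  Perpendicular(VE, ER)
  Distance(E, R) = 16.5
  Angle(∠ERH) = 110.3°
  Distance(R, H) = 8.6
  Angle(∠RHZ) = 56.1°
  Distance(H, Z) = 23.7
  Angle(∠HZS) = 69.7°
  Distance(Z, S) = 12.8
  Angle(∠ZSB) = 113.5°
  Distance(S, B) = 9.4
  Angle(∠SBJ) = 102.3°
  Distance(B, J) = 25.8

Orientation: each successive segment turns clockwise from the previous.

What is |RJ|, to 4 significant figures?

19.55

∠ZSB = 113.5° gives SB at 5.300° from the x-axis; with |SB| = 9.4, B = (7.041, 22.37). ∠SBJ = 102.3° gives BJ at -72.40° from the x-axis; with |BJ| = 25.8, J = (14.84, -2.218). Then |RJ| = |J − R| = 19.55.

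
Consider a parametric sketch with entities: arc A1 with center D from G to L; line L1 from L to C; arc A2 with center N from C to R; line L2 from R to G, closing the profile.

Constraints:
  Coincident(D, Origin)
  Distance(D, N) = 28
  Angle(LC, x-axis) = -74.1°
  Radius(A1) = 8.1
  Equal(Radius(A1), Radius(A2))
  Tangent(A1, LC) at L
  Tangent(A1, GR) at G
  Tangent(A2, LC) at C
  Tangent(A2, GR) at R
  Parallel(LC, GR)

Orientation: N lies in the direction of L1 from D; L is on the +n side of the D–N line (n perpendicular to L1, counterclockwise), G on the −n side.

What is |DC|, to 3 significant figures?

29.1

The slot axis is L1's direction at -74.1°, so u = (cos -74.1°, sin -74.1°) = (0.274, -0.962) and n = (−sin -74.1°, cos -74.1°) = (0.962, 0.274). D is at the origin and N lies 28.0 along u from D, so N = 28.0·u = (7.67, -26.9). Tangency of A1 to both parallel lines with radius 8.1 puts L and G at D ± 8.1·n: L = (7.79, 2.22), G = (-7.79, -2.22). Equal radii place C and R the same way about N: C = N + 8.1·n = (15.5, -24.7), R = N − 8.1·n = (-0.119, -29.1). Then |DC| = |C − D| = 29.1.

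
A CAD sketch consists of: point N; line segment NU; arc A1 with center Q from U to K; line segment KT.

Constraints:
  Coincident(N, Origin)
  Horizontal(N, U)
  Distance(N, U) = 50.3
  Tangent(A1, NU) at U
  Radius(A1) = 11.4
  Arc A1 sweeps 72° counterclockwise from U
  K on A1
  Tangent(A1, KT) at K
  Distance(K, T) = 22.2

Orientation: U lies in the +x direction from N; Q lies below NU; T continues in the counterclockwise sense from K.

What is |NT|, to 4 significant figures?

43.62

N is at the origin; N and U share the same y with |NU| = 50.3 and U on the +x side, so U = (50.30, 0.000). Tangency of A1 to NU means the radius QU is perpendicular to NU, so Q = U + (0, -11.4) = (50.30, -11.40). On A1, U sits at bearing 90° from Q; a 72° counterclockwise sweep puts K at bearing 162°, so K = Q + 11.4·(cos 162°, sin 162°) = (39.46, -7.877). The tangent condition forces QK to be normal to KT, so KT runs along (−sin 162°, cos 162°); with |KT| = 22.2, T = (32.60, -28.99). Then |NT| = |T − N| = 43.62.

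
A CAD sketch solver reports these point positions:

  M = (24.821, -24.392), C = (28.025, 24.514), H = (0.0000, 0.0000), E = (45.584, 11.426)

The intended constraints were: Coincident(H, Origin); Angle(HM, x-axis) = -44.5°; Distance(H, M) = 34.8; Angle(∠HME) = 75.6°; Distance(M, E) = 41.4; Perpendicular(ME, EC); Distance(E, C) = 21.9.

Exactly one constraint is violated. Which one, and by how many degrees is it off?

Perpendicular(ME, EC) — off by 6.60°.

H = (0.00, 0.00) ✓; HM at -44.50° ✓; |HM| = 34.80 ✓; ∠HME = 75.60° ✓; |ME| = 41.40 ✓; ∠(ME, EC) = 83.40° ✗; |EC| = 21.90 ✓.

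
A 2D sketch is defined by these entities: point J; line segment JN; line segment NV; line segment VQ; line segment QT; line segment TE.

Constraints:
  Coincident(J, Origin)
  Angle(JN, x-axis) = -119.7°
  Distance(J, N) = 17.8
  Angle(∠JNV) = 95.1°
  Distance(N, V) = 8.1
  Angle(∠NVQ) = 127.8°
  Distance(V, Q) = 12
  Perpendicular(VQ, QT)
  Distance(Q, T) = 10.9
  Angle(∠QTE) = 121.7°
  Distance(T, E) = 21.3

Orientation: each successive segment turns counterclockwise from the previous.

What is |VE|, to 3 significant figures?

22.9

J is at the origin; JN runs at -119.7° with length 17.8, so N = (-8.82, -15.5). ∠JNV = 95.1° gives NV at -34.8° from the x-axis; with |NV| = 8.1, V = (-2.17, -20.1). ∠NVQ = 127.8° gives VQ at 17.4° from the x-axis; with |VQ| = 12.0, Q = (9.28, -16.5). VQ ⟂ QT, so QT runs at 107°; with |QT| = 10.9, T = (6.02, -6.09). ∠QTE = 121.7° gives TE at 166° from the x-axis; with |TE| = 21.3, E = (-14.6, -0.834). Then |VE| = |E − V| = 22.9.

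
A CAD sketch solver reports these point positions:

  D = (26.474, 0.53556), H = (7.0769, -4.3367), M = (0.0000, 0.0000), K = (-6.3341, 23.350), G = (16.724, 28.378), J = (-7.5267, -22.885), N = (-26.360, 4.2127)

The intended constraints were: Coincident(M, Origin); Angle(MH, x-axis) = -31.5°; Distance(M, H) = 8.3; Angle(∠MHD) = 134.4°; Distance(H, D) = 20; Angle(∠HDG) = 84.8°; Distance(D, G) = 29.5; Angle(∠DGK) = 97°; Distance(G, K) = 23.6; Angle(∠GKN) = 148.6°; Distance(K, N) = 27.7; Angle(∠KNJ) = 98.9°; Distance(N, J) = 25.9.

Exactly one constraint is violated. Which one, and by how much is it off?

Distance(N, J) = 25.9 — off by 7.10.

M = (0.00, 0.00) ✓; MH at -31.50° ✓; |MH| = 8.300 ✓; ∠MHD = 134.4° ✓; |HD| = 20.00 ✓; ∠HDG = 84.80° ✓; |DG| = 29.50 ✓; ∠DGK = 97.00° ✓; |GK| = 23.60 ✓; ∠GKN = 148.6° ✓; |KN| = 27.70 ✓; ∠KNJ = 98.90° ✓; |NJ| = 33.00 ✗.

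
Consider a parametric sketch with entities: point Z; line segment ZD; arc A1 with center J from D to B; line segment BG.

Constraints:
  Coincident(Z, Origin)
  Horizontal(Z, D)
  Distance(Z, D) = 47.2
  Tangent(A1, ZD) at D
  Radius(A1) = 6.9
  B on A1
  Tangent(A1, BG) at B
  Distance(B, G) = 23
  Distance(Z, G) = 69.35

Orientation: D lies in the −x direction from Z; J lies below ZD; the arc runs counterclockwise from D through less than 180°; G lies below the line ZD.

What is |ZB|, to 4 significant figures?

53.03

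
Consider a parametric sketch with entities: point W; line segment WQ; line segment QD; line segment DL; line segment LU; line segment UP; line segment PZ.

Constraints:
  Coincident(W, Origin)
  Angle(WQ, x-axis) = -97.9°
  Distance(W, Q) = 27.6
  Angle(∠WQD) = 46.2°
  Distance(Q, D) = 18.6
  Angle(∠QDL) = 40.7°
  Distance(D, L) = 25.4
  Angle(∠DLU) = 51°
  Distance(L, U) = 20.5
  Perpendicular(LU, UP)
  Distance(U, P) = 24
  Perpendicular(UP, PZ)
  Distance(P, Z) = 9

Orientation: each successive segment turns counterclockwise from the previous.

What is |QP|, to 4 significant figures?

23.19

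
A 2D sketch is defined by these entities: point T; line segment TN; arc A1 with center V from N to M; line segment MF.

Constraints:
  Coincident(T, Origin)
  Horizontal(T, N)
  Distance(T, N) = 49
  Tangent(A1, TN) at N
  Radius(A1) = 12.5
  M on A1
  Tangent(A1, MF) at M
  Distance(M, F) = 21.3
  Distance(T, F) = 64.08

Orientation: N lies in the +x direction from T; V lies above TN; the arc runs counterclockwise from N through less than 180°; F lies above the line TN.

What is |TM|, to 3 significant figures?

63.0

T is at the origin; T and N share the same y with |TN| = 49.0 and N on the +x side, so N = (49.0, 0.00). Tangency of A1 to TN means the radius VN is perpendicular to TN, so V = N + (0, 12.5) = (49.0, 12.5). Since VM ⟂ MF (tangency), |VF| = √(12.5² + 21.3²) = 24.7 regardless of where M sits on A1. So F lies on both circle(T, 64.08) and circle(V, 24.7); the above-TN intersection is F = (52.3, 37.0). M is the foot of the tangent from F: M = (60.5, 17.3).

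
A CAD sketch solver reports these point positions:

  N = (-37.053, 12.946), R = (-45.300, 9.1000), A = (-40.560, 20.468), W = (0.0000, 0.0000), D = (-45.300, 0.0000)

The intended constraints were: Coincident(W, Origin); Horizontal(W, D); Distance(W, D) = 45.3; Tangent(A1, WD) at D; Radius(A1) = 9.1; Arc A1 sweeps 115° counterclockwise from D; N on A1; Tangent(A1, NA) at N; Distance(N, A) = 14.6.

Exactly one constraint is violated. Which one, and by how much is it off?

Distance(N, A) = 14.6 — off by 6.30.

W = (0.00, 0.00) ✓; W.y = 0.00, D.y = 0.00 ✓; |WD| = 45.30 ✓; ∠(RD, DW) = 90.00° ✓; |RD| = 9.100 ✓; bearing(R→N) − bearing(R→D) = 115.0° ✓; |RN| = 9.100 ✓; ∠(RN, NA) = 90.01° ✓; |NA| = 8.299 ✗.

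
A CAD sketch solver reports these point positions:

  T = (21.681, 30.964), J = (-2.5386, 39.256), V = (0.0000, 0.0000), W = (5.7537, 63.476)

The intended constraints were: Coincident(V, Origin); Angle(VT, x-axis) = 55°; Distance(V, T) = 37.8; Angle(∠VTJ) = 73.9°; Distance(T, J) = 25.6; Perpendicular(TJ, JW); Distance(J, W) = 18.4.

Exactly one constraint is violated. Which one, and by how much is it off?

Distance(J, W) = 18.4 — off by 7.20.

V = (0.00, 0.00) ✓; VT at 55.00° ✓; |VT| = 37.80 ✓; ∠VTJ = 73.90° ✓; |TJ| = 25.60 ✓; ∠(TJ, JW) = 90.00° ✓; |JW| = 25.60 ✗.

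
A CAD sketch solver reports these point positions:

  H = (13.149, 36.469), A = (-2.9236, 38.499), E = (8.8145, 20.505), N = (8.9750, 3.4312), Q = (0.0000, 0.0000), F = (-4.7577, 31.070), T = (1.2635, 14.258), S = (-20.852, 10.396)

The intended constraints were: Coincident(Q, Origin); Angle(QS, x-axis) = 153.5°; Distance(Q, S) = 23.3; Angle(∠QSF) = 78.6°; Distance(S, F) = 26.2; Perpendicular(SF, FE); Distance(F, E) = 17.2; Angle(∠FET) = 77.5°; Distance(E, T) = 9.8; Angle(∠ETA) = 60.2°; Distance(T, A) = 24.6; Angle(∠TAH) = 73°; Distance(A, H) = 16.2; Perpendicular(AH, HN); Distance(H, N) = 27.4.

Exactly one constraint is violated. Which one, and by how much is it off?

Distance(H, N) = 27.4 — off by 5.90.

Q = (0.00, 0.00) ✓; QS at 153.5° ✓; |QS| = 23.30 ✓; ∠QSF = 78.60° ✓; |SF| = 26.20 ✓; ∠(SF, FE) = 90.00° ✓; |FE| = 17.20 ✓; ∠FET = 77.50° ✓; |ET| = 9.800 ✓; ∠ETA = 60.20° ✓; |TA| = 24.60 ✓; ∠TAH = 73.00° ✓; |AH| = 16.20 ✓; ∠(AH, HN) = 90.00° ✓; |HN| = 33.30 ✗.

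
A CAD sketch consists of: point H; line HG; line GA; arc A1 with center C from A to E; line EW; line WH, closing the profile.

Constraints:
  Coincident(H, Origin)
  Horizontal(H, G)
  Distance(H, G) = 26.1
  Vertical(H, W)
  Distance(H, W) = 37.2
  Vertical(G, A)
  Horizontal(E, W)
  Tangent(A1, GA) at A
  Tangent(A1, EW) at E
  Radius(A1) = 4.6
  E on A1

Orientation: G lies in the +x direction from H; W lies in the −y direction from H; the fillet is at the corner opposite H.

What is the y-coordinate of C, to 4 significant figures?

-32.60

H is at the origin; HG is horizontal with |HG| = 26.1 and G on the +x side, so G = (26.10, 0.000). HW is vertical with |HW| = 37.2 and W on the −y side, so W = (0.000, -37.20). The virtual corner opposite H is at (26.10, -37.20). Since A1 is tangent to GA there, CA ⟂ GA and the tangent condition forces CE to be normal to EW, with radius 4.6, so the center C sits 4.6 in from both sides at C = (21.50, -32.60). So C.y = -32.60.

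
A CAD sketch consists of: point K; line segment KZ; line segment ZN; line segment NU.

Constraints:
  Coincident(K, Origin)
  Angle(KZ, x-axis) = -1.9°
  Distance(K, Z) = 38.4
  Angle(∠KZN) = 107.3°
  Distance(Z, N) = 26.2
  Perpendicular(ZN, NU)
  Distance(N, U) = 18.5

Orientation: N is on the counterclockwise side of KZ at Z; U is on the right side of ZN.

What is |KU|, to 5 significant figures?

66.769

K is at the origin; KZ runs at -1.9° with length 38.4, so Z = 38.4·(cos -1.9°, sin -1.9°) = (38.379, -1.2732). ∠KZN = 107.3°, so ZN runs at -1.9° + (180° − 107.3°) = 70.800° from the x-axis; with |ZN| = 26.2, N = Z + 26.2·(cos 70.800°, sin 70.800°) = (46.995, 23.470). ZN is perpendicular to NU; with |NU| = 18.5 on the right of ZN, U = N + 18.5·(0.94438, -0.32887) = (64.466, 17.385). Then |KU| = |U − K| = 66.769.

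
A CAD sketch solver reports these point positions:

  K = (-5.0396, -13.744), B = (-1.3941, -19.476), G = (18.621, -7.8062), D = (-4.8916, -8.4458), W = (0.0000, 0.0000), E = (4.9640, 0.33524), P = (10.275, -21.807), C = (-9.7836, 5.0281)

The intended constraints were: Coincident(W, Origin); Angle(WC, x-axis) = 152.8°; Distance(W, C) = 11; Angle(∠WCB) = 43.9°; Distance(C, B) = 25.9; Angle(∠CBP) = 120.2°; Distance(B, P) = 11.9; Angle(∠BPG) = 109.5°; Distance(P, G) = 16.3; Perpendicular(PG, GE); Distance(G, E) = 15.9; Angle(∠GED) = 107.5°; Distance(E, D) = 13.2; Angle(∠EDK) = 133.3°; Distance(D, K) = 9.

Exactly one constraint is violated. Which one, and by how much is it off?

Distance(D, K) = 9 — off by 3.70.

W = (0.00, 0.00) ✓; WC at 152.8° ✓; |WC| = 11.00 ✓; ∠WCB = 43.90° ✓; |CB| = 25.90 ✓; ∠CBP = 120.2° ✓; |BP| = 11.90 ✓; ∠BPG = 109.5° ✓; |PG| = 16.30 ✓; ∠(PG, GE) = 90.00° ✓; |GE| = 15.90 ✓; ∠GED = 107.5° ✓; |ED| = 13.20 ✓; ∠EDK = 133.3° ✓; |DK| = 5.300 ✗.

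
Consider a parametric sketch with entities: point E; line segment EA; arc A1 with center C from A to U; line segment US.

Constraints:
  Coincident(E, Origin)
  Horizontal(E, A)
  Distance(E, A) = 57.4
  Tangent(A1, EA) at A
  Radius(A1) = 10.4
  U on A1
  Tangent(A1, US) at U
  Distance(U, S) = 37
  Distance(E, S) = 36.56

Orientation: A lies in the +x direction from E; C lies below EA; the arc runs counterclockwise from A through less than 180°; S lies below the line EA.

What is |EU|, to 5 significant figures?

50.357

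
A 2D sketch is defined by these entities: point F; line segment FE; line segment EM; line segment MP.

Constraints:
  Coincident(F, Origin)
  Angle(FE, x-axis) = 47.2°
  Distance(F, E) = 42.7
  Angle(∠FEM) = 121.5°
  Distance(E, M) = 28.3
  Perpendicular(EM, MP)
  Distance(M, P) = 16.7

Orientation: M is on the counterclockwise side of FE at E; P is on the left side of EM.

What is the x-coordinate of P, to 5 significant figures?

5.2772

∠FEM = 121.5°, so EM runs at 47.2° + (180° − 121.5°) = 105.70° from the x-axis; with |EM| = 28.3, M = E + 28.3·(cos 105.70°, sin 105.70°) = (21.354, 58.574). The perpendicularity gives MP at right angles to EM; with |MP| = 16.7 on the left of EM, P = M + 16.7·(-0.96269, -0.27060) = (5.2772, 54.055). So P.x = 5.2772.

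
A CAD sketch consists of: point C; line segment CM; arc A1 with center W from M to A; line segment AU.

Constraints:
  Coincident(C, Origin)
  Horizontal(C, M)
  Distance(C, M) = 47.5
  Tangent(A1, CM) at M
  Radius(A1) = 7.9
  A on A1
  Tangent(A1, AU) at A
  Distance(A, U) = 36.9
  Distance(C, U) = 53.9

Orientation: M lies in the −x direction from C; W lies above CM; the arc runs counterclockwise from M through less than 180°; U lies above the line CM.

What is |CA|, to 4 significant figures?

40.25

Checks: ∠(WM, MC) = 90.00° ✓; |WM| = 7.900 ✓; |WA| = 7.900 ✓; ∠(WA, AU) = 90.00° ✓; |AU| = 36.90 ✓; |CU| = 53.90 ✓.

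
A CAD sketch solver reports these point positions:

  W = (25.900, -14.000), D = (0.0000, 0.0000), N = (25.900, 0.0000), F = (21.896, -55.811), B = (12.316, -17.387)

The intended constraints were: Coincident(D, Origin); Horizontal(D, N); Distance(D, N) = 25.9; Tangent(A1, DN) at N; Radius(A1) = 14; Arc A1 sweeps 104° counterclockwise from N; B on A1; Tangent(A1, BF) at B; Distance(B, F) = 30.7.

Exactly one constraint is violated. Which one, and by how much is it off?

Distance(B, F) = 30.7 — off by 8.90.

D = (0.00, 0.00) ✓; D.y = 0.00, N.y = 0.00 ✓; |DN| = 25.90 ✓; ∠(WN, ND) = 90.00° ✓; |WN| = 14.00 ✓; bearing(W→B) − bearing(W→N) = 104.0° ✓; |WB| = 14.00 ✓; ∠(WB, BF) = 90.00° ✓; |BF| = 39.60 ✗.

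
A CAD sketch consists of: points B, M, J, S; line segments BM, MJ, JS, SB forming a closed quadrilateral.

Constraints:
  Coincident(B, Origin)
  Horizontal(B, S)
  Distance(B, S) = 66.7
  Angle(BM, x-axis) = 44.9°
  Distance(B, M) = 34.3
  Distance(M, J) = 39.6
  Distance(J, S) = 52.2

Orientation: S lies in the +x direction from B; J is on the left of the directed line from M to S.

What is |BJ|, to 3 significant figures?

73.9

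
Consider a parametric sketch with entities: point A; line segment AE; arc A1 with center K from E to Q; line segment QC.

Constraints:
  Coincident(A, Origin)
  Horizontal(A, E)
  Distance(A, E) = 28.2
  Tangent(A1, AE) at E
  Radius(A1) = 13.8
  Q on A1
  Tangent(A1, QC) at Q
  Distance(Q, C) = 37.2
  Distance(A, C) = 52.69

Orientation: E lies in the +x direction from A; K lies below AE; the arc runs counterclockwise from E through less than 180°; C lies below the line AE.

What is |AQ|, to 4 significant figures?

19.82

Checks: A = (0.00, 0.00) ✓; |KQ| = 13.80 ✓; ∠(KQ, QC) = 90.00° ✓; |QC| = 37.20 ✓; |AC| = 52.69 ✓.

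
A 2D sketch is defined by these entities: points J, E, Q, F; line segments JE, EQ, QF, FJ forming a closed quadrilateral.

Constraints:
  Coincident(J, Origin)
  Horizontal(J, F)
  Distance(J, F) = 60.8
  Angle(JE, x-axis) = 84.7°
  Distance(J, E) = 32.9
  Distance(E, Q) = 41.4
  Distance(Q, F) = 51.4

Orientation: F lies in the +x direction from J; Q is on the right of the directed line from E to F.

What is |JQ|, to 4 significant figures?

12.86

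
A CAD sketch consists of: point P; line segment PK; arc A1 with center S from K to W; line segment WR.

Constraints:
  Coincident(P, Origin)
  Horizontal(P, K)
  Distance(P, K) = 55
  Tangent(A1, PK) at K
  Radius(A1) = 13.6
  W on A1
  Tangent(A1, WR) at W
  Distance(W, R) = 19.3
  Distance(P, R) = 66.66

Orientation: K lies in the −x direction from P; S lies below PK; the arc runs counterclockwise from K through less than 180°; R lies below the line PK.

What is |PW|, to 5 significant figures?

69.556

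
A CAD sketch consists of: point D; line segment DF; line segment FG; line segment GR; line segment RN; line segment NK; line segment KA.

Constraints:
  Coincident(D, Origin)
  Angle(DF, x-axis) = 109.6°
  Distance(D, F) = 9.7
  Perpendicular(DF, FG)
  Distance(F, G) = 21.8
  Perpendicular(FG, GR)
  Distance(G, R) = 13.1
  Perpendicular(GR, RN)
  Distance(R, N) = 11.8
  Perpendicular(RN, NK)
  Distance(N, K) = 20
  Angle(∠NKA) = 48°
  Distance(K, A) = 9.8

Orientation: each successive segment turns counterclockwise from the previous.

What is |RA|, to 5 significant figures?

14.181

D is at the origin; DF runs at 109.6° with length 9.7, so F = (-3.2539, 9.1380). DF ⟂ FG, so FG runs at -160.40°; with |FG| = 21.8, G = (-23.791, 1.8251). FG is perpendicular to GR, so GR runs at -70.400°; with |GR| = 13.1, R = (-19.396, -10.516). GR ⟂ RN, so RN runs at 19.600°; with |RN| = 11.8, N = (-8.2800, -6.5575). The perpendicularity gives NK at right angles to RN, so NK runs at 109.60°; with |NK| = 20.0, K = (-14.989, 12.284). ∠NKA = 48.0° gives KA at -118.40° from the x-axis; with |KA| = 9.8, A = (-19.650, 3.6631). Then |RA| = |A − R| = 14.181.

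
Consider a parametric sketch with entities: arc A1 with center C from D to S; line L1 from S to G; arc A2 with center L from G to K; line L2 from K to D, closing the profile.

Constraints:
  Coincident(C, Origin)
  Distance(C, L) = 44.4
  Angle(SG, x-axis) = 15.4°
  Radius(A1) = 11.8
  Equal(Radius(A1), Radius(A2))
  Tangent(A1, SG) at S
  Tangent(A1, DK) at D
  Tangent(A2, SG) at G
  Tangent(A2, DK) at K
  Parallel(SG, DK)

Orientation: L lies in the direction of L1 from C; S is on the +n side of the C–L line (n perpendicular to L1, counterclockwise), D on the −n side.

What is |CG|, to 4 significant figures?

45.94

The slot axis is L1's direction at 15.4°, so u = (cos 15.4°, sin 15.4°) = (0.9641, 0.2656) and n = (−sin 15.4°, cos 15.4°) = (-0.2656, 0.9641). C is at the origin and L lies 44.4 along u from C, so L = 44.4·u = (42.81, 11.79). Tangency of A1 to both parallel lines with radius 11.8 puts S and D at C ± 11.8·n: S = (-3.134, 11.38), D = (3.134, -11.38). Equal radii place G and K the same way about L: G = L + 11.8·n = (39.67, 23.17), K = L − 11.8·n = (45.94, 0.4144). Then |CG| = |G − C| = 45.94.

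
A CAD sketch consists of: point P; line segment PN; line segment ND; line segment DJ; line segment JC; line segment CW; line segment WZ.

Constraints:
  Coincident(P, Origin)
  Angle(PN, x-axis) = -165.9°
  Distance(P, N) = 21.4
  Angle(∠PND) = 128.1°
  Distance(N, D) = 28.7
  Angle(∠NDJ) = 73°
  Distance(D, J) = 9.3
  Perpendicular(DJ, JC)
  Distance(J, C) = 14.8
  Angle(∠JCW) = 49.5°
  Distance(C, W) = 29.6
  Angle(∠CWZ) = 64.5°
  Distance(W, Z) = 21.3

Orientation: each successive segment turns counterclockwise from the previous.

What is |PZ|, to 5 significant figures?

53.061

∠JCW = 49.5° gives CW at -146.50° from the x-axis; with |CW| = 29.6, W = (-46.077, -34.213). ∠CWZ = 64.5° gives WZ at -31.000° from the x-axis; with |WZ| = 21.3, Z = (-27.820, -45.183). Then |PZ| = |Z − P| = 53.061.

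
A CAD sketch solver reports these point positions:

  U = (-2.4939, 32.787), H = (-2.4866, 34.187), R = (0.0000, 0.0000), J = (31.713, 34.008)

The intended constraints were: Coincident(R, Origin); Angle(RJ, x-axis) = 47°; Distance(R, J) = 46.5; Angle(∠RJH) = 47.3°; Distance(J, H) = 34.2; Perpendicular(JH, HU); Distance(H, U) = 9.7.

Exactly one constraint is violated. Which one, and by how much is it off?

Distance(H, U) = 9.7 — off by 8.30.

R = (0.00, 0.00) ✓; RJ at 47.00° ✓; |RJ| = 46.50 ✓; ∠RJH = 47.30° ✓; |JH| = 34.20 ✓; ∠(JH, HU) = 90.00° ✓; |HU| = 1.400 ✗.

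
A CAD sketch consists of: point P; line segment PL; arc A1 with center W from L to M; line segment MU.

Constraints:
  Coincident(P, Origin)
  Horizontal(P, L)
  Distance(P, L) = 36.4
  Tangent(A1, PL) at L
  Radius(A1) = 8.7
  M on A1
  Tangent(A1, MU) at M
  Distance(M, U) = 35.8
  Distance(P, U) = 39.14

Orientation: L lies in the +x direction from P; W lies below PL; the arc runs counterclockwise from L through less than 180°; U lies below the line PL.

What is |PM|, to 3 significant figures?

29.0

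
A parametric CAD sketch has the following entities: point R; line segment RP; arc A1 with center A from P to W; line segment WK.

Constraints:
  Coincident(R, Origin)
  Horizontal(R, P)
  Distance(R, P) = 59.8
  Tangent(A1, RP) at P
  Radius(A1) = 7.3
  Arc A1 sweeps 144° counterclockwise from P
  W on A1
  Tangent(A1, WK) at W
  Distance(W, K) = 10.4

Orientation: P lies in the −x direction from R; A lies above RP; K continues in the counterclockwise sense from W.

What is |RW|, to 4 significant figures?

57.06

R is at the origin; R and P share the same y with |RP| = 59.8 and P on the −x side, so P = (-59.80, 0.000). Since A1 is tangent to RP there, AP ⟂ RP, so A = P + (0, 7.3) = (-59.80, 7.300). On A1, P sits at bearing -90° from A; a 144° counterclockwise sweep puts W at bearing 54°, so W = A + 7.3·(cos 54°, sin 54°) = (-55.51, 13.21). Then |RW| = |W − R| = 57.06.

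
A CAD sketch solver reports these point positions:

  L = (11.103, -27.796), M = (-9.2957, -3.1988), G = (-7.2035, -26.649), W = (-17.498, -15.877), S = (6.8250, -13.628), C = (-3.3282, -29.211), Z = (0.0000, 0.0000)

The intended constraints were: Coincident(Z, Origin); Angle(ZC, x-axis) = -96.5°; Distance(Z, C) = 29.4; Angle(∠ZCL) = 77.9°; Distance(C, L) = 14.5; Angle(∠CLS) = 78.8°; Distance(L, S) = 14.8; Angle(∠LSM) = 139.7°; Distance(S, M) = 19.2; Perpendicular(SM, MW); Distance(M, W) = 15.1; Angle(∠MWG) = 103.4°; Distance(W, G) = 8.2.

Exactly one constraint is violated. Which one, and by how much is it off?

Distance(W, G) = 8.2 — off by 6.70.

Z = (0.00, 0.00) ✓; ZC at -96.50° ✓; |ZC| = 29.40 ✓; ∠ZCL = 77.90° ✓; |CL| = 14.50 ✓; ∠CLS = 78.80° ✓; |LS| = 14.80 ✓; ∠LSM = 139.7° ✓; |SM| = 19.20 ✓; ∠(SM, MW) = 90.00° ✓; |MW| = 15.10 ✓; ∠MWG = 103.4° ✓; |WG| = 14.90 ✗.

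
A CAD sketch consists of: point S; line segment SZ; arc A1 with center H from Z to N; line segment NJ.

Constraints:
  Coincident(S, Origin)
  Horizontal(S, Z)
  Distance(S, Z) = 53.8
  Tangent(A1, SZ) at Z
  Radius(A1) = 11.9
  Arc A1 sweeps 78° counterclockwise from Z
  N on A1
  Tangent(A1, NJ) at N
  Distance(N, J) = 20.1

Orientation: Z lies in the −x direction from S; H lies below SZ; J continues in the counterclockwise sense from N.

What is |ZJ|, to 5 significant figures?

33.110

On A1, Z sits at bearing 90° from H; a 78° counterclockwise sweep puts N at bearing 168°, so N = H + 11.9·(cos 168°, sin 168°) = (-65.440, -9.4259). A1 meets NJ tangentially, so HN is at right angles to NJ, so NJ runs along (−sin 168°, cos 168°); with |NJ| = 20.1, J = (-69.619, -29.087). Then |ZJ| = |J − Z| = 33.110.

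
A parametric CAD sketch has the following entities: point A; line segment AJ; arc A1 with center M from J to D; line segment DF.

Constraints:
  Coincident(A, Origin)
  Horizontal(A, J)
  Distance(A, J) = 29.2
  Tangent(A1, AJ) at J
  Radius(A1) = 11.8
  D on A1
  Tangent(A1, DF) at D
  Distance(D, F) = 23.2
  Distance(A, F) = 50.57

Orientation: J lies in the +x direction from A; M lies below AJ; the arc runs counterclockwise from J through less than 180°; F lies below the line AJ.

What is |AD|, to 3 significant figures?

27.5

A is at the origin; A and J share the same y with |AJ| = 29.2 and J on the +x side, so J = (29.2, 0.00). A1 meets AJ tangentially, so MJ is at right angles to AJ, so M = J + (0, -11.8) = (29.2, -11.8). Since MD ⟂ DF (tangency), |MF| = √(11.8² + 23.2²) = 26.0 regardless of where D sits on A1. So F lies on both circle(A, 50.57) and circle(M, 26.0); the below-AJ intersection is F = (34.1, -37.4). D is the foot of the tangent from F: D = (19.9, -19.0).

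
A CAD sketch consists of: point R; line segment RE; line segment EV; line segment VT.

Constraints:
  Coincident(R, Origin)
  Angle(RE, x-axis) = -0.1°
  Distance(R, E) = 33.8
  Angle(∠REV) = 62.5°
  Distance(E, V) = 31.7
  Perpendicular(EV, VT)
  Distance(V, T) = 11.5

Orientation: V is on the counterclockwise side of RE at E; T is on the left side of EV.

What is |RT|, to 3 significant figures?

24.5

R is at the origin; RE runs at -0.1° with length 33.8, so E = 33.8·(cos -0.1°, sin -0.1°) = (33.8, -0.0590). ∠REV = 62.5°, so EV runs at -0.1° + (180° − 62.5°) = 117° from the x-axis; with |EV| = 31.7, V = E + 31.7·(cos 117°, sin 117°) = (19.2, 28.1). The perpendicularity gives VT at right angles to EV; with |VT| = 11.5 on the left of EV, T = V + 11.5·(-0.888, -0.460) = (9.00, 22.8). Then |RT| = |T − R| = 24.5.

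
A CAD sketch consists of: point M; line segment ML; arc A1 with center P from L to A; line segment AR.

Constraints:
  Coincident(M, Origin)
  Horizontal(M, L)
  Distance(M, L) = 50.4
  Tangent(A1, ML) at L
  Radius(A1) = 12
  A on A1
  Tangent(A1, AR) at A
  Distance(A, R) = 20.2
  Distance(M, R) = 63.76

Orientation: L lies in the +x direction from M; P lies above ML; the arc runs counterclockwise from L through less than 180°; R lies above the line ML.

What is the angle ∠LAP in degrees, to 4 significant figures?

32.90°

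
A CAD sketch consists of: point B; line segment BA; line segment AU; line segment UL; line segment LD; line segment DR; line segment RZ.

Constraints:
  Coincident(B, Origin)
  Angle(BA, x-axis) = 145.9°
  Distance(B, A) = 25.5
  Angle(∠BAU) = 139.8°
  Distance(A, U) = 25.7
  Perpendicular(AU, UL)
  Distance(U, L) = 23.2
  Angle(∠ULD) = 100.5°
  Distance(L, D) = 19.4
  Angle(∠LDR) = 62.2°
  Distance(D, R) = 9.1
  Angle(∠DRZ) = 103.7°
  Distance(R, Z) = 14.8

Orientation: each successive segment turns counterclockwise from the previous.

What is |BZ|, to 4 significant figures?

43.65

B is at the origin; BA runs at 145.9° with length 25.5, so A = (-21.12, 14.30). ∠BAU = 139.8° gives AU at -173.9° from the x-axis; with |AU| = 25.7, U = (-46.67, 11.57). AU is perpendicular to UL, so UL runs at -83.90°; with |UL| = 23.2, L = (-44.20, -11.50). ∠ULD = 100.5° gives LD at -4.400° from the x-axis; with |LD| = 19.4, D = (-24.86, -12.99). ∠LDR = 62.2° gives DR at 113.4° from the x-axis; with |DR| = 9.1, R = (-28.48, -4.640). ∠DRZ = 103.7° gives RZ at -170.3° from the x-axis; with |RZ| = 14.8, Z = (-43.06, -7.134). Then |BZ| = |Z − B| = 43.65.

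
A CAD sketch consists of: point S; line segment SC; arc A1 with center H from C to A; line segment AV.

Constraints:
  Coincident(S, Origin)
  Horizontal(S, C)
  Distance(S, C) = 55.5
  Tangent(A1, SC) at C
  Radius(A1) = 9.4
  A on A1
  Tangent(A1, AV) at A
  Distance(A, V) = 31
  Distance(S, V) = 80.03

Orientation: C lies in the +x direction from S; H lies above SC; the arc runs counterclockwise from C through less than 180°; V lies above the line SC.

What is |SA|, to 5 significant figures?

65.204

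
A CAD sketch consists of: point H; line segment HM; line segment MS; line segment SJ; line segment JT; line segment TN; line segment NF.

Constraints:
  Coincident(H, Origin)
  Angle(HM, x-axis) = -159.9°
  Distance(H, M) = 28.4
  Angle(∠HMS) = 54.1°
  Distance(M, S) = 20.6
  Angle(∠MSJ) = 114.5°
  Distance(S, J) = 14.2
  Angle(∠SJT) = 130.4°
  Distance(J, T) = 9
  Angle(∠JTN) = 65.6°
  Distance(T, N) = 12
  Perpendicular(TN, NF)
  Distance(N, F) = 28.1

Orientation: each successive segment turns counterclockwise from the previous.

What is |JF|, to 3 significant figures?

21.6

H is at the origin; HM runs at -159.9° with length 28.4, so M = (-26.7, -9.76). ∠HMS = 54.1° gives MS at -34.0° from the x-axis; with |MS| = 20.6, S = (-9.59, -21.3). ∠MSJ = 114.5° gives SJ at 31.5° from the x-axis; with |SJ| = 14.2, J = (2.52, -13.9). ∠SJT = 130.4° gives JT at 81.1° from the x-axis; with |JT| = 9.0, T = (3.91, -4.97). ∠JTN = 65.6° gives TN at -164° from the x-axis; with |TN| = 12.0, N = (-7.66, -8.18). TN ⟂ NF, so NF runs at -74.5°; with |NF| = 28.1, F = (-0.146, -35.3). Then |JF| = |F − J| = 21.6.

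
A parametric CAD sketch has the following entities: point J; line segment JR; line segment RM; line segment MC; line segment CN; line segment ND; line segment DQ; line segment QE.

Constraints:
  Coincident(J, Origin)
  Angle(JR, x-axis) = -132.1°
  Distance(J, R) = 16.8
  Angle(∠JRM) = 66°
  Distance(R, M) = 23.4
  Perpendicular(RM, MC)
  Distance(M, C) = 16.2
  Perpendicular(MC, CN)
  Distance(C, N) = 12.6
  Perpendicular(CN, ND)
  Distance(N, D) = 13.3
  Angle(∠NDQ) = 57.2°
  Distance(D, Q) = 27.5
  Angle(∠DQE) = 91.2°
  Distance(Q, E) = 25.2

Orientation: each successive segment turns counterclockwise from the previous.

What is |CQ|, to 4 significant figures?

10.64

J is at the origin; JR runs at -132.1° with length 16.8, so R = (-11.26, -12.47). ∠JRM = 66.0° gives RM at -18.10° from the x-axis; with |RM| = 23.4, M = (10.98, -19.74). The perpendicularity gives MC at right angles to RM, so MC runs at 71.90°; with |MC| = 16.2, C = (16.01, -4.337). MC is perpendicular to CN, so CN runs at 161.9°; with |CN| = 12.6, N = (4.035, -0.4221). CN is perpendicular to ND, so ND runs at -108.1°; with |ND| = 13.3, D = (-0.09664, -13.06). ∠NDQ = 57.2° gives DQ at 14.70° from the x-axis; with |DQ| = 27.5, Q = (26.50, -6.086). Then |CQ| = |Q − C| = 10.64.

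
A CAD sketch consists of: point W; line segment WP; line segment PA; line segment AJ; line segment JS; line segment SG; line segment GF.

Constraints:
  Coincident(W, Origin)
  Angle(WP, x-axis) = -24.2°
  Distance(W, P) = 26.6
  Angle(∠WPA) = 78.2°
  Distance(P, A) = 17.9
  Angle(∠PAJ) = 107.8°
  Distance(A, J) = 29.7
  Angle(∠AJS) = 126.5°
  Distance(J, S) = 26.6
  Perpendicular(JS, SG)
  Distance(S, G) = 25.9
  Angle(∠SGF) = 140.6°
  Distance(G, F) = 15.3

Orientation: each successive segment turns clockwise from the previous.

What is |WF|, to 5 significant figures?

19.894

W is at the origin; WP runs at -24.2° with length 26.6, so P = (24.262, -10.904). ∠WPA = 78.2° gives PA at -126.00° from the x-axis; with |PA| = 17.9, A = (13.741, -25.385). ∠PAJ = 107.8° gives AJ at 161.80° from the x-axis; with |AJ| = 29.7, J = (-14.473, -16.109). ∠AJS = 126.5° gives JS at 108.30° from the x-axis; with |JS| = 26.6, S = (-22.825, 9.1457). JS ⟂ SG, so SG runs at 18.300°; with |SG| = 25.9, G = (1.7648, 17.278). ∠SGF = 140.6° gives GF at -21.100° from the x-axis; with |GF| = 15.3, F = (16.039, 11.770). Then |WF| = |F − W| = 19.894.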